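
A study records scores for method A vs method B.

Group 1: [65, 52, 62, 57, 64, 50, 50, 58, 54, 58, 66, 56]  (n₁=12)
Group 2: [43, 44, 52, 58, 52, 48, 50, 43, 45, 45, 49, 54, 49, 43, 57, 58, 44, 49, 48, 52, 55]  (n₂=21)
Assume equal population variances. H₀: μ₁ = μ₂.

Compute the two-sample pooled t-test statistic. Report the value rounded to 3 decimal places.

test statistic = 4.343

x̄₁=57.667, s₁=5.630, n₁=12
x̄₂=49.429, s₂=5.016, n₂=21
s_p² = [11·5.630² + 20·5.016²]/31 = 27.4777
SE = √(s_p²·(1/12+1/21)) = 1.8969
t = (57.667−49.429)/1.8969 = 4.3429
df = 31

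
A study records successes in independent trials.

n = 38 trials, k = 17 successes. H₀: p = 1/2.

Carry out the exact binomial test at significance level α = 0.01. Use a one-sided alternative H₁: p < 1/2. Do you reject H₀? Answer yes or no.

Exact binomial: n=38, k=17, p₀=1/2=0.5000
P(X≤17) from Σ C(n,i)·p₀^i·(1−p₀)^(n−i)
p-value (one-sided, H₁ less) = 0.31355
At α=0.01: p ≥ α → fail to reject H₀

reject H₀: no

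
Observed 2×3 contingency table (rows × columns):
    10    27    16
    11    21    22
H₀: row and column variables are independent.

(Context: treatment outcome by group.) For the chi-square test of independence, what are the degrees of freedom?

df = (r−1)(c−1) = (2−1)·(3−1) = 2

degrees of freedom = 2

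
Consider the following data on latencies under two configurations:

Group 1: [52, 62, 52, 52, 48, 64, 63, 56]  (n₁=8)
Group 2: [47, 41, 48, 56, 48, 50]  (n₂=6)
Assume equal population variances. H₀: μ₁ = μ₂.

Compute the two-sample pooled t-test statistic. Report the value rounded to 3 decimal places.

test statistic = 2.570

x̄₁=56.125, s₁=6.105, n₁=8
x̄₂=48.333, s₂=4.844, n₂=6
s_p² = [7·6.105² + 5·4.844²]/12 = 31.5174
SE = √(s_p²·(1/8+1/6)) = 3.0319
t = (56.125−48.333)/3.0319 = 2.5699
df = 12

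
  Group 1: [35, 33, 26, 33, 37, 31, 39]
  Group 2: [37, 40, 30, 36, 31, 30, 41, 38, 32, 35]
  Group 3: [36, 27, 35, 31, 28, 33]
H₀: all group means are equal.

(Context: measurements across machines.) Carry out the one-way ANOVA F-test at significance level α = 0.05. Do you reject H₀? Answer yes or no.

reject H₀: no

Group means [33.43, 35.00, 31.67], grand mean 33.652
SSB = Σnᵢ(x̄ᵢ−x̄)² = 42.170; SSW = ΣΣ(x−x̄ᵢ)² = 325.048
MSB = 42.170/2 = 21.0849; MSW = 325.048/20 = 16.2524
F = MSB/MSW = 1.2973
df = (2, 20)
p-value (upper-tail) = 0.29528
At α=0.05: p ≥ α → fail to reject H₀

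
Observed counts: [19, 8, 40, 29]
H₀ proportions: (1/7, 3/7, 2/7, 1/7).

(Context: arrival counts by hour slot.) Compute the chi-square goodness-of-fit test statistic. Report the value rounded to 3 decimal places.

n = 96; E_i = n·p_i = [13.71, 41.14, 27.43, 13.71]
χ² = (19−13.71)²/13.71 + (8−41.14)²/41.14 + (40−27.43)²/27.43 + (29−13.71)²/13.71 = 51.5347
df = 3

test statistic = 51.535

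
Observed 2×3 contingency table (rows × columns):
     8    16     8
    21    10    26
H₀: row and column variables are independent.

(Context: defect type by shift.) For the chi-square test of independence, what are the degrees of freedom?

degrees of freedom = 2

df = (r−1)(c−1) = (2−1)·(3−1) = 2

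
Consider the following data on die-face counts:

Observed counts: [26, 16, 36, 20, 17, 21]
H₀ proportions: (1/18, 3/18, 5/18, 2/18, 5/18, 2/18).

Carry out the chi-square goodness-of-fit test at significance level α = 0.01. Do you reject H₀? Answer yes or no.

n = 136; E_i = n·p_i = [7.56, 22.67, 37.78, 15.11, 37.78, 15.11]
χ² = (26−7.56)²/7.56 + (16−22.67)²/22.67 + (36−37.78)²/37.78 + (20−15.11)²/15.11 + (17−37.78)²/37.78 + (21−15.11)²/15.11 = 62.3750
df = 5
p-value (upper-tail) = 0.00000
At α=0.01: p < α → reject H₀

reject H₀: yes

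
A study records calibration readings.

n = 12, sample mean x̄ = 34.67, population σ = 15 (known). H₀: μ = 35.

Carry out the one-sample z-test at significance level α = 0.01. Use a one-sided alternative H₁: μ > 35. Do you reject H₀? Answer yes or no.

reject H₀: no

SE = σ/√n = 15/√12 = 4.3301
z = (x̄−μ₀)/SE = (34.67−35)/4.3301 = -0.0762
p-value (one-sided, H₁ greater) = 0.53037
At α=0.01: p ≥ α → fail to reject H₀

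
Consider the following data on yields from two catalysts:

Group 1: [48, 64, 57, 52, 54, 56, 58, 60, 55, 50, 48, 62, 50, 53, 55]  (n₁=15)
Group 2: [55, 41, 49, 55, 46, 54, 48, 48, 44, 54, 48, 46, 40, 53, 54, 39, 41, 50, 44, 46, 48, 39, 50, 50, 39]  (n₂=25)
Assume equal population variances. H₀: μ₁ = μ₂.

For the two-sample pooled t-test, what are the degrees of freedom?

degrees of freedom = 38

df = n₁ + n₂ − 2 = 15 + 25 − 2 = 38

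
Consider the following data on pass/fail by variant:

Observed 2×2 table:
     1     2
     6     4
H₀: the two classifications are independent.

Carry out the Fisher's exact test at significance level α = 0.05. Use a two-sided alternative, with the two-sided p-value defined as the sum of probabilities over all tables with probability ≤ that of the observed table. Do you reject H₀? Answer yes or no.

Margins: r₁=3, r₂=10, c₁=7, c₂=6, n=13
p_obs = C(3,1)·C(10,6)/C(13,7); sum pmf over tables with pmf ≤ p_obs
p-value (two-sided) = 0.55944
At α=0.05: p ≥ α → fail to reject H₀

reject H₀: no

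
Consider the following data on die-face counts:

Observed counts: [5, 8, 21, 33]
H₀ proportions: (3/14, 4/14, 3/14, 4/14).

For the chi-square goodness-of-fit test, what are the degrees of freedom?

df = k − 1 = 4 − 1 = 3

degrees of freedom = 3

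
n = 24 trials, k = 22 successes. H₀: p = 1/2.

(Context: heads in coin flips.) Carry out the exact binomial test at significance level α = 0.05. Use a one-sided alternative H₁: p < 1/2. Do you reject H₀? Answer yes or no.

reject H₀: no

Exact binomial: n=24, k=22, p₀=1/2=0.5000
P(X≤22) from Σ C(n,i)·p₀^i·(1−p₀)^(n−i)
p-value (one-sided, H₁ less) = 1.00000
At α=0.05: p ≥ α → fail to reject H₀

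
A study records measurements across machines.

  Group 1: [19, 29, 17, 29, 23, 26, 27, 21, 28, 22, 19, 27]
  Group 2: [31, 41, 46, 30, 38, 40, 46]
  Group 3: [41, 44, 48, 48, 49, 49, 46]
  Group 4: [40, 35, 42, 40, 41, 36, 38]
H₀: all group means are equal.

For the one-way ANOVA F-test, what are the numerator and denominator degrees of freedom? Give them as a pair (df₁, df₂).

degrees of freedom = [3, 29]

k = 4 groups, N = 33 total
df = (k−1, N−k) = (4−1, 33−4) = (3, 29)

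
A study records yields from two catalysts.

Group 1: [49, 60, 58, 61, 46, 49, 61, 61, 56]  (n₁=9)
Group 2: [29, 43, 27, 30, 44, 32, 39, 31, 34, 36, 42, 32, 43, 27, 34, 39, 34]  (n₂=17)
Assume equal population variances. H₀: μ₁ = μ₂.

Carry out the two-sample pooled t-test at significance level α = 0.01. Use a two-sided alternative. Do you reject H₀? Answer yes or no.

reject H₀: yes

x̄₁=55.667, s₁=6.042, n₁=9
x̄₂=35.059, s₂=5.684, n₂=17
s_p² = [8·6.042² + 16·5.684²]/24 = 33.7059
SE = √(s_p²·(1/9+1/17)) = 2.3933
t = (55.667−35.059)/2.3933 = 8.6107
df = 24
p-value (two-sided) = 0.00000
At α=0.01: p < α → reject H₀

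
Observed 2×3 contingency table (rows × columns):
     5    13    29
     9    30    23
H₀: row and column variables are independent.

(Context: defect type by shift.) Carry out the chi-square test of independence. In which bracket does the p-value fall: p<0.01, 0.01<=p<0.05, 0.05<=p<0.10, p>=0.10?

Row totals [47, 62], col totals [14, 43, 52], n=109
χ² = (5−6.04)²/6.04 + (13−18.54)²/18.54 + (29−22.42)²/22.42 + (9−7.96)²/7.96 + (30−24.46)²/24.46 + (23−29.58)²/29.58 = 6.6172
df = 2
p-value (upper-tail) = 0.03657
→ bracket: 0.01<=p<0.05

p-value bracket: 0.01<=p<0.05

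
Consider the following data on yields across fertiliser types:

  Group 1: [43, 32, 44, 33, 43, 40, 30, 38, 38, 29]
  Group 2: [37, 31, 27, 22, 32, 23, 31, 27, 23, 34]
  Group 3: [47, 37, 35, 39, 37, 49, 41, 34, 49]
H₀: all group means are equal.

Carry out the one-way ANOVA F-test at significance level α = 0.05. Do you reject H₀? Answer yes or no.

Group means [37.00, 28.70, 40.89], grand mean 35.345
SSB = Σnᵢ(x̄ᵢ−x̄)² = 745.563; SSW = ΣΣ(x−x̄ᵢ)² = 804.989
MSB = 745.563/2 = 372.7814; MSW = 804.989/26 = 30.9611
F = MSB/MSW = 12.0403
df = (2, 26)
p-value (upper-tail) = 0.00020
At α=0.05: p < α → reject H₀

reject H₀: yes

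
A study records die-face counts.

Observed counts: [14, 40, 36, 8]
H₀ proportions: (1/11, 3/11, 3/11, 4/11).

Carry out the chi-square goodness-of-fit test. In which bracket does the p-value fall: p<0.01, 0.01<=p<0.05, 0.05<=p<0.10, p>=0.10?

p-value bracket: p<0.01

n = 98; E_i = n·p_i = [8.91, 26.73, 26.73, 35.64]
χ² = (14−8.91)²/8.91 + (40−26.73)²/26.73 + (36−26.73)²/26.73 + (8−35.64)²/35.64 = 34.1497
df = 3
p-value (upper-tail) = 0.00000
→ bracket: p<0.01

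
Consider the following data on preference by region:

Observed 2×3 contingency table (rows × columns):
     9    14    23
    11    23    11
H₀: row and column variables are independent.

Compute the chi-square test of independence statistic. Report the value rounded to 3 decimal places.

test statistic = 6.614

Row totals [46, 45], col totals [20, 37, 34], n=91
χ² = (9−10.11)²/10.11 + (14−18.70)²/18.70 + (23−17.19)²/17.19 + (11−9.89)²/9.89 + (23−18.30)²/18.30 + (11−16.81)²/16.81 = 6.6143
df = 2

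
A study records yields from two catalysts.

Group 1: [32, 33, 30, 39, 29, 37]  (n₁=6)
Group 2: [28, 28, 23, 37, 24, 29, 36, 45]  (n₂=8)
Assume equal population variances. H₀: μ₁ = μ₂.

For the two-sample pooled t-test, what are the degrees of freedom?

degrees of freedom = 12

df = n₁ + n₂ − 2 = 6 + 8 − 2 = 12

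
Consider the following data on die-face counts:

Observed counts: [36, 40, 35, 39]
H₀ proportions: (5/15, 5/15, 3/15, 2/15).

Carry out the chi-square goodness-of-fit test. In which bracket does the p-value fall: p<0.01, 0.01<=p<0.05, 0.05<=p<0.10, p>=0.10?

p-value bracket: p<0.01

n = 150; E_i = n·p_i = [50.00, 50.00, 30.00, 20.00]
χ² = (36−50.00)²/50.00 + (40−50.00)²/50.00 + (35−30.00)²/30.00 + (39−20.00)²/20.00 = 24.8033
df = 3
p-value (upper-tail) = 0.00002
→ bracket: p<0.01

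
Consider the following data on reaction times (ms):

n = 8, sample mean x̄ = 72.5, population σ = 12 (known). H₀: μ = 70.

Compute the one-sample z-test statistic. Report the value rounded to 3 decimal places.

SE = σ/√n = 12/√8 = 4.2426
z = (x̄−μ₀)/SE = (72.5−70)/4.2426 = 0.5893

test statistic = 0.589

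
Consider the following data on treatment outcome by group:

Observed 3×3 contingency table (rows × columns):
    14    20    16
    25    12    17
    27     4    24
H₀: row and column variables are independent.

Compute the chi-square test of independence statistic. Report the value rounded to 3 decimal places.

Row totals [50, 54, 55], col totals [66, 36, 57], n=159
χ² = (14−20.75)²/20.75 + (20−11.32)²/11.32 + (16−17.92)²/17.92 + (25−22.42)²/22.42 + (12−12.23)²/12.23 + (17−19.36)²/19.36 + (27−22.83)²/22.83 + (4−12.45)²/12.45 + (24−19.72)²/19.72 = 17.0783
df = 4

test statistic = 17.078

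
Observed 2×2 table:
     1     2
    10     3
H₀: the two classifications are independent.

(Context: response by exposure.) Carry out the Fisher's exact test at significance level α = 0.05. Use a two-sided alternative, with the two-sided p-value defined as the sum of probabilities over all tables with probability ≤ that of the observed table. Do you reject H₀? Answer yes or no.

Margins: r₁=3, r₂=13, c₁=11, c₂=5, n=16
p_obs = C(3,1)·C(13,10)/C(16,11); sum pmf over tables with pmf ≤ p_obs
p-value (two-sided) = 0.21429
At α=0.05: p ≥ α → fail to reject H₀

reject H₀: no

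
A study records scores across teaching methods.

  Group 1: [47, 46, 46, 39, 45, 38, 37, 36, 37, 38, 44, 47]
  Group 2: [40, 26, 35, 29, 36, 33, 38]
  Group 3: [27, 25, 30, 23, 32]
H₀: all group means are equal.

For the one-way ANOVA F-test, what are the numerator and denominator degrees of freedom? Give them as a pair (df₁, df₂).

degrees of freedom = [2, 21]

k = 3 groups, N = 24 total
df = (k−1, N−k) = (3−1, 24−3) = (2, 21)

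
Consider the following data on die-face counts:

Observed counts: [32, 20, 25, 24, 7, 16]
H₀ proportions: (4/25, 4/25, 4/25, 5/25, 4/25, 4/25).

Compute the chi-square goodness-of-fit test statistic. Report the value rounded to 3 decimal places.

n = 124; E_i = n·p_i = [19.84, 19.84, 19.84, 24.80, 19.84, 19.84]
χ² = (32−19.84)²/19.84 + (20−19.84)²/19.84 + (25−19.84)²/19.84 + (24−24.80)²/24.80 + (7−19.84)²/19.84 + (16−19.84)²/19.84 = 17.8750
df = 5

test statistic = 17.875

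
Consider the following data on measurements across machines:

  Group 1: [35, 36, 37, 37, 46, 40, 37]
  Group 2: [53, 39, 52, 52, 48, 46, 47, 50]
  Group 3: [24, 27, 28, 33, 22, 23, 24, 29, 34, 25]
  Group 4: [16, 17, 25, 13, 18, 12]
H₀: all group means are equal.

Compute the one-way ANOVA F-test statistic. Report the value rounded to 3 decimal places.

Group means [38.29, 48.38, 26.90, 16.83], grand mean 33.065
SSB = Σnᵢ(x̄ᵢ−x̄)² = 4026.834; SSW = ΣΣ(x−x̄ᵢ)² = 489.037
MSB = 4026.834/3 = 1342.2780; MSW = 489.037/27 = 18.1125
F = MSB/MSW = 74.1079
df = (3, 27)

test statistic = 74.108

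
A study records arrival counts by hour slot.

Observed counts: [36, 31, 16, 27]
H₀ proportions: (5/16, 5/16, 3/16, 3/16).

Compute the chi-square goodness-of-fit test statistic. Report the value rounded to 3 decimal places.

n = 110; E_i = n·p_i = [34.38, 34.38, 20.62, 20.62]
χ² = (36−34.38)²/34.38 + (31−34.38)²/34.38 + (16−20.62)²/20.62 + (27−20.62)²/20.62 = 3.4158
df = 3

test statistic = 3.416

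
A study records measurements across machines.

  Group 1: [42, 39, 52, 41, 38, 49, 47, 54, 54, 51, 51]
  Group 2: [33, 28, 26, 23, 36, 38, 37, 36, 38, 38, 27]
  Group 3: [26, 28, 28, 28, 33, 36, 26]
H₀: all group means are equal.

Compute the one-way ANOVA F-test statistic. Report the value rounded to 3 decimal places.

Group means [47.09, 32.73, 29.29], grand mean 37.345
SSB = Σnᵢ(x̄ᵢ−x̄)² = 1734.032; SSW = ΣΣ(x−x̄ᵢ)² = 768.519
MSB = 1734.032/2 = 867.0161; MSW = 768.519/26 = 29.5584
F = MSB/MSW = 29.3323
df = (2, 26)

test statistic = 29.332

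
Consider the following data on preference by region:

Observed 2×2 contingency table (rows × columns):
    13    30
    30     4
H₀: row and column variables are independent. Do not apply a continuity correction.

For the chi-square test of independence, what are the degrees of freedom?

df = (r−1)(c−1) = (2−1)·(2−1) = 1

degrees of freedom = 1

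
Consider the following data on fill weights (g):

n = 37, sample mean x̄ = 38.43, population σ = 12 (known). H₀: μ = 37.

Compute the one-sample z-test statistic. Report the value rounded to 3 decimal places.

test statistic = 0.725

SE = σ/√n = 12/√37 = 1.9728
z = (x̄−μ₀)/SE = (38.43−37)/1.9728 = 0.7249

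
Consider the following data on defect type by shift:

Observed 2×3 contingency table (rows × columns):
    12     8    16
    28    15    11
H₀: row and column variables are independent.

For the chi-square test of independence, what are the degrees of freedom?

degrees of freedom = 2

df = (r−1)(c−1) = (2−1)·(3−1) = 2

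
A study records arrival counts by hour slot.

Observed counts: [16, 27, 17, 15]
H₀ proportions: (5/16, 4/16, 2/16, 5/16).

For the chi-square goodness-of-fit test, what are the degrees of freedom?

degrees of freedom = 3

df = k − 1 = 4 − 1 = 3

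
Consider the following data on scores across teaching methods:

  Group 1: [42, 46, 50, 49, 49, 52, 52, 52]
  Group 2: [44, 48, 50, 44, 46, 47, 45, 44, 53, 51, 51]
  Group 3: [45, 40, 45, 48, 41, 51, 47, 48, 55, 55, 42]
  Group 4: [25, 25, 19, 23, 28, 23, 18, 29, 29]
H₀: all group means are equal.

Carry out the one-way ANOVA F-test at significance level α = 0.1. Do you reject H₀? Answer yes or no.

Group means [49.00, 47.55, 47.00, 24.33], grand mean 42.333
SSB = Σnᵢ(x̄ᵢ−x̄)² = 3809.939; SSW = ΣΣ(x−x̄ᵢ)² = 586.727
MSB = 3809.939/3 = 1269.9798; MSW = 586.727/35 = 16.7636
F = MSB/MSW = 75.7580
df = (3, 35)
p-value (upper-tail) = 0.00000
At α=0.1: p < α → reject H₀

reject H₀: yes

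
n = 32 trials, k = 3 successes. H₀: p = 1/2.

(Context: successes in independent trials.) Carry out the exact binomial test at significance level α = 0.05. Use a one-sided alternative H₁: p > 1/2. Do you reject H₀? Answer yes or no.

reject H₀: no

Exact binomial: n=32, k=3, p₀=1/2=0.5000
P(X≥3) from Σ C(n,i)·p₀^i·(1−p₀)^(n−i)
p-value (one-sided, H₁ greater) = 1.00000
At α=0.05: p ≥ α → fail to reject H₀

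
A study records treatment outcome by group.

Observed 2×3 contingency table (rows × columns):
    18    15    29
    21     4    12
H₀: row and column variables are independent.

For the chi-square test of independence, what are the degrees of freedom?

degrees of freedom = 2

df = (r−1)(c−1) = (2−1)·(3−1) = 2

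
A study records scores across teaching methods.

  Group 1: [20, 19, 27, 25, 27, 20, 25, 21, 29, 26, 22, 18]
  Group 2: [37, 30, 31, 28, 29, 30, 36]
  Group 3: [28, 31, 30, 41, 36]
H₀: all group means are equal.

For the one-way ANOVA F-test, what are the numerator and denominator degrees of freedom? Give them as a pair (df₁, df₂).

k = 3 groups, N = 24 total
df = (k−1, N−k) = (3−1, 24−3) = (2, 21)

degrees of freedom = [2, 21]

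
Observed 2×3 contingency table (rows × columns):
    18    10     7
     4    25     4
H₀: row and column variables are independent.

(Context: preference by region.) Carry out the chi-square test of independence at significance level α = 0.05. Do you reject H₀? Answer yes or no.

Row totals [35, 33], col totals [22, 35, 11], n=68
χ² = (18−11.32)²/11.32 + (10−18.01)²/18.01 + (7−5.66)²/5.66 + (4−10.68)²/10.68 + (25−16.99)²/16.99 + (4−5.34)²/5.34 = 16.1110
df = 2
p-value (upper-tail) = 0.00032
At α=0.05: p < α → reject H₀

reject H₀: yes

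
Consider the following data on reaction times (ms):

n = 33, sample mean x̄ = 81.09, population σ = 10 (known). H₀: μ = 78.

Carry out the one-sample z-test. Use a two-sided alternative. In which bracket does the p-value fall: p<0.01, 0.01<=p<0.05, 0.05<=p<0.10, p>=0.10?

SE = σ/√n = 10/√33 = 1.7408
z = (x̄−μ₀)/SE = (81.09−78)/1.7408 = 1.7751
p-value (two-sided) = 0.07589
→ bracket: 0.05<=p<0.10

p-value bracket: 0.05<=p<0.10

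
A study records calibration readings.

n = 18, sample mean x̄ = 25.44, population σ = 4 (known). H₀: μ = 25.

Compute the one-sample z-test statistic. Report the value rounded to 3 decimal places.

test statistic = 0.467

SE = σ/√n = 4/√18 = 0.9428
z = (x̄−μ₀)/SE = (25.44−25)/0.9428 = 0.4667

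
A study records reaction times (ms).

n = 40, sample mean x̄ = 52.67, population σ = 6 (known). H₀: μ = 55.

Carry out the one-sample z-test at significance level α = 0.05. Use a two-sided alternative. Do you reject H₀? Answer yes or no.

reject H₀: yes

SE = σ/√n = 6/√40 = 0.9487
z = (x̄−μ₀)/SE = (52.67−55)/0.9487 = -2.4560
p-value (two-sided) = 0.01405
At α=0.05: p < α → reject H₀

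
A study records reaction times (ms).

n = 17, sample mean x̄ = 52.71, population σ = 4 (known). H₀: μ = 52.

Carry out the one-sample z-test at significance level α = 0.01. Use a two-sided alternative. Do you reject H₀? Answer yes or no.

SE = σ/√n = 4/√17 = 0.9701
z = (x̄−μ₀)/SE = (52.71−52)/0.9701 = 0.7319
p-value (two-sided) = 0.46426
At α=0.01: p ≥ α → fail to reject H₀

reject H₀: no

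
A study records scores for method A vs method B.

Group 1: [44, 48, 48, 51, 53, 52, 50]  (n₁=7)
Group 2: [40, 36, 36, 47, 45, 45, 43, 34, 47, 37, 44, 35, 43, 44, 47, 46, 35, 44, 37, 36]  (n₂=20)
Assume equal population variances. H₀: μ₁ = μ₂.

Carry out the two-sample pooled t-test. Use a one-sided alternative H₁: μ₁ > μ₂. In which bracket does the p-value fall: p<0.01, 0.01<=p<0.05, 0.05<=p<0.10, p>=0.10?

x̄₁=49.429, s₁=3.047, n₁=7
x̄₂=41.050, s₂=4.751, n₂=20
s_p² = [6·3.047² + 19·4.751²]/25 = 19.3866
SE = √(s_p²·(1/7+1/20)) = 1.9336
t = (49.429−41.050)/1.9336 = 4.3331
df = 25
p-value (one-sided, H₁ greater) = 0.00010
→ bracket: p<0.01

p-value bracket: p<0.01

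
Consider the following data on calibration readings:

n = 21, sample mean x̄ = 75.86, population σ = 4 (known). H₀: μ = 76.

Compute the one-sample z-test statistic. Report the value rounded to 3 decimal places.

SE = σ/√n = 4/√21 = 0.8729
z = (x̄−μ₀)/SE = (75.86−76)/0.8729 = -0.1604

test statistic = -0.160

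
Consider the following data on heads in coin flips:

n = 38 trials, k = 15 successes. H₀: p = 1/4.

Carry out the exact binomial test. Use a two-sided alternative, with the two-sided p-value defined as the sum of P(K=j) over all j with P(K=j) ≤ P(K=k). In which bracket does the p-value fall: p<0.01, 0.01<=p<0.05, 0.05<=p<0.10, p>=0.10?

p-value bracket: 0.05<=p<0.10

Exact binomial: n=38, k=15, p₀=1/4=0.2500
P(X=j) = C(n,j)·p₀^j·(1−p₀)^(n−j); p = Σ P(X=j) over j with P(X=j) ≤ P(X=15)
p-value (two-sided) = 0.05835
→ bracket: 0.05<=p<0.10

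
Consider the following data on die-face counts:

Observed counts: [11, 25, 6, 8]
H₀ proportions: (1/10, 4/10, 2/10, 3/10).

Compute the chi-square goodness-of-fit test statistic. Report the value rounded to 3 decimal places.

test statistic = 13.317

n = 50; E_i = n·p_i = [5.00, 20.00, 10.00, 15.00]
χ² = (11−5.00)²/5.00 + (25−20.00)²/20.00 + (6−10.00)²/10.00 + (8−15.00)²/15.00 = 13.3167
df = 3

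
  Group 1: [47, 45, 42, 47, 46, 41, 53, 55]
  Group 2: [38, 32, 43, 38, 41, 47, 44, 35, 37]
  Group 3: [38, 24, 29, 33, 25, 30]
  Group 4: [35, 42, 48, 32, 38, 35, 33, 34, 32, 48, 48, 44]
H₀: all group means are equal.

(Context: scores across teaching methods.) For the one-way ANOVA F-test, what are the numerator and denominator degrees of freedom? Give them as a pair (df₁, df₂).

degrees of freedom = [3, 31]

k = 4 groups, N = 35 total
df = (k−1, N−k) = (4−1, 35−4) = (3, 31)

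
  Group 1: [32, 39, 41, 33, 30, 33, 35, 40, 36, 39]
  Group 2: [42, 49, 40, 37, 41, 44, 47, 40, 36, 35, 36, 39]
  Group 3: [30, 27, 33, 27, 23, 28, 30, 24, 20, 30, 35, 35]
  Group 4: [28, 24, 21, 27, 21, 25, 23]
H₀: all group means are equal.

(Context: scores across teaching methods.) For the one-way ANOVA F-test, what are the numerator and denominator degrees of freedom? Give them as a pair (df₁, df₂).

k = 4 groups, N = 41 total
df = (k−1, N−k) = (4−1, 41−4) = (3, 37)

degrees of freedom = [3, 37]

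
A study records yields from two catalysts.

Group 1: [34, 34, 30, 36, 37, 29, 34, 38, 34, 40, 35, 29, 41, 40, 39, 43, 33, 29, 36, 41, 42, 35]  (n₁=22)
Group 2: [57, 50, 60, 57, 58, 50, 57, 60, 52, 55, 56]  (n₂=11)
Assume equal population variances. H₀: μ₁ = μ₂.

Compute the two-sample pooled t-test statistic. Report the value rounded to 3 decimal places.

test statistic = -13.110

x̄₁=35.864, s₁=4.313, n₁=22
x̄₂=55.636, s₂=3.557, n₂=11
s_p² = [21·4.313² + 10·3.557²]/31 = 16.6818
SE = √(s_p²·(1/22+1/11)) = 1.5082
t = (35.864−55.636)/1.5082 = -13.1098
df = 31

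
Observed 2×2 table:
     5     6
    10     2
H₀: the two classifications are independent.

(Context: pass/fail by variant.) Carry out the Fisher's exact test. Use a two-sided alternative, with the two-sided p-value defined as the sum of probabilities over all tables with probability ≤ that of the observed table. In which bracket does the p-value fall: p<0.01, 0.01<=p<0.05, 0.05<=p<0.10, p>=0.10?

Margins: r₁=11, r₂=12, c₁=15, c₂=8, n=23
p_obs = C(11,5)·C(12,10)/C(23,15); sum pmf over tables with pmf ≤ p_obs
p-value (two-sided) = 0.08938
→ bracket: 0.05<=p<0.10

p-value bracket: 0.05<=p<0.10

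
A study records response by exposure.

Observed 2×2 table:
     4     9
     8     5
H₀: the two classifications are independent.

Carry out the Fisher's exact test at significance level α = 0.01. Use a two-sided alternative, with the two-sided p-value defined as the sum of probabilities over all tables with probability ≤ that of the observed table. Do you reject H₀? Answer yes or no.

reject H₀: no

Margins: r₁=13, r₂=13, c₁=12, c₂=14, n=26
p_obs = C(13,4)·C(13,8)/C(26,12); sum pmf over tables with pmf ≤ p_obs
p-value (two-sided) = 0.23774
At α=0.01: p ≥ α → fail to reject H₀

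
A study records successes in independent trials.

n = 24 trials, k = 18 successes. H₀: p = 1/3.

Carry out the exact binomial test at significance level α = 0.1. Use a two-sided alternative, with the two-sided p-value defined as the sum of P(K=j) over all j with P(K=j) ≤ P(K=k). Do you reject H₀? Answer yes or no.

Exact binomial: n=24, k=18, p₀=1/3=0.3333
P(X=j) = C(n,j)·p₀^j·(1−p₀)^(n−j); p = Σ P(X=j) over j with P(X=j) ≤ P(X=18)
p-value (two-sided) = 0.00004
At α=0.1: p < α → reject H₀

reject H₀: yes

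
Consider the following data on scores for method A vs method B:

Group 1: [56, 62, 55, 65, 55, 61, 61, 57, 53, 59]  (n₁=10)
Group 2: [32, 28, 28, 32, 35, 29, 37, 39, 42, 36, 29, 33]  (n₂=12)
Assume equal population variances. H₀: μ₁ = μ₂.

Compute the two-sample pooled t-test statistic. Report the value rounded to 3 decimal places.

test statistic = 13.817

x̄₁=58.400, s₁=3.806, n₁=10
x̄₂=33.333, s₂=4.559, n₂=12
s_p² = [9·3.806² + 11·4.559²]/20 = 17.9533
SE = √(s_p²·(1/10+1/12)) = 1.8142
t = (58.400−33.333)/1.8142 = 13.8167
df = 20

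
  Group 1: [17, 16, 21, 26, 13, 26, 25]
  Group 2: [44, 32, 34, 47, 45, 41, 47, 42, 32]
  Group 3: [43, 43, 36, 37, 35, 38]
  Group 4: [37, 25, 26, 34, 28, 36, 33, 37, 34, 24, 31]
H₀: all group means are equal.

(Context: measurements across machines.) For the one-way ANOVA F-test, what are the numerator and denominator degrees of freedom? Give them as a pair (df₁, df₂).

degrees of freedom = [3, 29]

k = 4 groups, N = 33 total
df = (k−1, N−k) = (4−1, 33−4) = (3, 29)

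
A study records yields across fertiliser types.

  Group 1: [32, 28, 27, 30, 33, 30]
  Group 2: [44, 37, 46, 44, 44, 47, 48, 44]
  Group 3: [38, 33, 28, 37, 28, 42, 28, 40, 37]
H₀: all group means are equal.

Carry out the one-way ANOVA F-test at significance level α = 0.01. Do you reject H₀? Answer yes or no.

reject H₀: yes

Group means [30.00, 44.25, 34.56], grand mean 36.739
SSB = Σnᵢ(x̄ᵢ−x̄)² = 766.713; SSW = ΣΣ(x−x̄ᵢ)² = 343.722
MSB = 766.713/2 = 383.3563; MSW = 343.722/20 = 17.1861
F = MSB/MSW = 22.3062
df = (2, 20)
p-value (upper-tail) = 0.00001
At α=0.01: p < α → reject H₀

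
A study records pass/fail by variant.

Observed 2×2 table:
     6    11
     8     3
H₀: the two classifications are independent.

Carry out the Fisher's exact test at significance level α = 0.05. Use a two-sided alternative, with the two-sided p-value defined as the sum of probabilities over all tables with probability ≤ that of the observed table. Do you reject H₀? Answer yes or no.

Margins: r₁=17, r₂=11, c₁=14, c₂=14, n=28
p_obs = C(17,6)·C(11,8)/C(28,14); sum pmf over tables with pmf ≤ p_obs
p-value (two-sided) = 0.12011
At α=0.05: p ≥ α → fail to reject H₀

reject H₀: no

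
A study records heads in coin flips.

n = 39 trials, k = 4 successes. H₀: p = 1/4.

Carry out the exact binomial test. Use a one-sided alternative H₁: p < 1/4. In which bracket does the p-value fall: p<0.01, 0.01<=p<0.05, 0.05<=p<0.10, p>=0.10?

Exact binomial: n=39, k=4, p₀=1/4=0.2500
P(X≤4) from Σ C(n,i)·p₀^i·(1−p₀)^(n−i)
p-value (one-sided, H₁ less) = 0.01945
→ bracket: 0.01<=p<0.05

p-value bracket: 0.01<=p<0.05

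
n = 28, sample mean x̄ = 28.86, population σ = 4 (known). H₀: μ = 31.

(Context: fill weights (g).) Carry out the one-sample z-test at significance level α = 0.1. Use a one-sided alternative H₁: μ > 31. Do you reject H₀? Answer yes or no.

reject H₀: no

SE = σ/√n = 4/√28 = 0.7559
z = (x̄−μ₀)/SE = (28.86−31)/0.7559 = -2.8310
p-value (one-sided, H₁ greater) = 0.99768
At α=0.1: p ≥ α → fail to reject H₀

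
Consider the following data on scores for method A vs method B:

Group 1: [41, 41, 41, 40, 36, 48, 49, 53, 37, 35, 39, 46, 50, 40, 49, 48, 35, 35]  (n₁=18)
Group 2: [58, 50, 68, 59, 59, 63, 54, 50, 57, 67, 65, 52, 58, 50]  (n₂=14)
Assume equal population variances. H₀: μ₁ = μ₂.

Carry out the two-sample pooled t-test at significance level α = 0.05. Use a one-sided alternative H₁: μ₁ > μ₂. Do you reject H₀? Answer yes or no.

reject H₀: no

x̄₁=42.389, s₁=5.922, n₁=18
x̄₂=57.857, s₂=6.212, n₂=14
s_p² = [17·5.922² + 13·6.212²]/30 = 36.5997
SE = √(s_p²·(1/18+1/14)) = 2.1558
t = (42.389−57.857)/2.1558 = -7.1751
df = 30
p-value (one-sided, H₁ greater) = 1.00000
At α=0.05: p ≥ α → fail to reject H₀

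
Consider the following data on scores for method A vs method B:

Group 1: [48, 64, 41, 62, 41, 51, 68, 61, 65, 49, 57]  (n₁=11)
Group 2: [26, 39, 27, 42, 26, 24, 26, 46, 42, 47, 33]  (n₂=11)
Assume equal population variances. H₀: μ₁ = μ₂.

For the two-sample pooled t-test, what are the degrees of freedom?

degrees of freedom = 20

df = n₁ + n₂ − 2 = 11 + 11 − 2 = 20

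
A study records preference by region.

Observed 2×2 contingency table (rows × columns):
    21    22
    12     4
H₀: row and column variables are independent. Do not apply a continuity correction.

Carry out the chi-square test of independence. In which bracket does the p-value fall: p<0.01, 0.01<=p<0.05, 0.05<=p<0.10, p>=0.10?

Row totals [43, 16], col totals [33, 26], n=59
χ² = (21−24.05)²/24.05 + (22−18.95)²/18.95 + (12−8.95)²/8.95 + (4−7.05)²/7.05 = 3.2383
df = 1
p-value (upper-tail) = 0.07193
→ bracket: 0.05<=p<0.10

p-value bracket: 0.05<=p<0.10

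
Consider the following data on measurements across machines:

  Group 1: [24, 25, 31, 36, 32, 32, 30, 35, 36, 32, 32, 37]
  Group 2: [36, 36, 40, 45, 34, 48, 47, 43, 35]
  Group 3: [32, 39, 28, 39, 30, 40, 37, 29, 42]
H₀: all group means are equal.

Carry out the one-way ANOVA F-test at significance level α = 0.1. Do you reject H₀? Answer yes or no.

Group means [31.83, 40.44, 35.11], grand mean 35.400
SSB = Σnᵢ(x̄ᵢ−x̄)² = 382.422; SSW = ΣΣ(x−x̄ᵢ)² = 650.778
MSB = 382.422/2 = 191.2111; MSW = 650.778/27 = 24.1029
F = MSB/MSW = 7.9331
df = (2, 27)
p-value (upper-tail) = 0.00195
At α=0.1: p < α → reject H₀

reject H₀: yes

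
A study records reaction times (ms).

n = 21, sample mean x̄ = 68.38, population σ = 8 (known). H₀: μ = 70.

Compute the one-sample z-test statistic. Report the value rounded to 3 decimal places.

SE = σ/√n = 8/√21 = 1.7457
z = (x̄−μ₀)/SE = (68.38−70)/1.7457 = -0.9280

test statistic = -0.928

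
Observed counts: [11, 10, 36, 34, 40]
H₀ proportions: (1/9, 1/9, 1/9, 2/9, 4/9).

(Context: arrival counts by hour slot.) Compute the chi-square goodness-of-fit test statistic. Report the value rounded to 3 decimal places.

test statistic = 40.412

n = 131; E_i = n·p_i = [14.56, 14.56, 14.56, 29.11, 58.22]
χ² = (11−14.56)²/14.56 + (10−14.56)²/14.56 + (36−14.56)²/14.56 + (34−29.11)²/29.11 + (40−58.22)²/58.22 = 40.4122
df = 4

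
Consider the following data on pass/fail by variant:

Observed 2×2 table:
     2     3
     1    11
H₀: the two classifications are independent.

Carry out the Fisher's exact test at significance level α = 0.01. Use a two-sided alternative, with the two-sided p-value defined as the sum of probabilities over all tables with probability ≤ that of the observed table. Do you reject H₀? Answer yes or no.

Margins: r₁=5, r₂=12, c₁=3, c₂=14, n=17
p_obs = C(5,2)·C(12,1)/C(17,3); sum pmf over tables with pmf ≤ p_obs
p-value (two-sided) = 0.19118
At α=0.01: p ≥ α → fail to reject H₀

reject H₀: no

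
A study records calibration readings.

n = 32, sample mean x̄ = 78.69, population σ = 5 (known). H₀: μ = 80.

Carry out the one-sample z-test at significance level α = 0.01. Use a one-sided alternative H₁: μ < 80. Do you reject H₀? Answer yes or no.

SE = σ/√n = 5/√32 = 0.8839
z = (x̄−μ₀)/SE = (78.69−80)/0.8839 = -1.4821
p-value (one-sided, H₁ less) = 0.06916
At α=0.01: p ≥ α → fail to reject H₀

reject H₀: no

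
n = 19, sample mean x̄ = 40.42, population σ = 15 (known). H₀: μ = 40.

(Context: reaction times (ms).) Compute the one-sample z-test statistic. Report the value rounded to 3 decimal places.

test statistic = 0.122

SE = σ/√n = 15/√19 = 3.4412
z = (x̄−μ₀)/SE = (40.42−40)/3.4412 = 0.1220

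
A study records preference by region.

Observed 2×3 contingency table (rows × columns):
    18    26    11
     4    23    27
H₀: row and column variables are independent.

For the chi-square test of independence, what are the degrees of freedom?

df = (r−1)(c−1) = (2−1)·(3−1) = 2

degrees of freedom = 2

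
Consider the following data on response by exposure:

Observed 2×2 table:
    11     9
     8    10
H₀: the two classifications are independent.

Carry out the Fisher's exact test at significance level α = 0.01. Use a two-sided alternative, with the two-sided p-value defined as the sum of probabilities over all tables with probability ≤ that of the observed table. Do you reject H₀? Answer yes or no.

Margins: r₁=20, r₂=18, c₁=19, c₂=19, n=38
p_obs = C(20,11)·C(18,8)/C(38,19); sum pmf over tables with pmf ≤ p_obs
p-value (two-sided) = 0.74585
At α=0.01: p ≥ α → fail to reject H₀

reject H₀: no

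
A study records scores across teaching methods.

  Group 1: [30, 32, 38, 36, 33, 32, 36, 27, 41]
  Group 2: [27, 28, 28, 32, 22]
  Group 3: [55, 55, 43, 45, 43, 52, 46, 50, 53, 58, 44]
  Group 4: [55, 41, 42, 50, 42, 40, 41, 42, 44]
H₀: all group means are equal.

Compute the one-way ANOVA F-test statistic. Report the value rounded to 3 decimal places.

Group means [33.89, 27.40, 49.45, 44.11], grand mean 40.676
SSB = Σnᵢ(x̄ᵢ−x̄)² = 2249.736; SSW = ΣΣ(x−x̄ᵢ)² = 699.705
MSB = 2249.736/3 = 749.9120; MSW = 699.705/30 = 23.3235
F = MSB/MSW = 32.1526
df = (3, 30)

test statistic = 32.153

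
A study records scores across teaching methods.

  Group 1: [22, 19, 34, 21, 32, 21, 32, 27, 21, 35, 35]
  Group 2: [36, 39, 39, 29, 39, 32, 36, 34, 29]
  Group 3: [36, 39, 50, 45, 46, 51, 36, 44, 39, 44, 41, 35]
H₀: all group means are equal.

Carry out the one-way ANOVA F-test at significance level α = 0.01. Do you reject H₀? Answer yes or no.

reject H₀: yes

Group means [27.18, 34.78, 42.17], grand mean 34.938
SSB = Σnᵢ(x̄ᵢ−x̄)² = 1289.016; SSW = ΣΣ(x−x̄ᵢ)² = 872.859
MSB = 1289.016/2 = 644.5082; MSW = 872.859/29 = 30.0986
F = MSB/MSW = 21.4132
df = (2, 29)
p-value (upper-tail) = 0.00000
At α=0.01: p < α → reject H₀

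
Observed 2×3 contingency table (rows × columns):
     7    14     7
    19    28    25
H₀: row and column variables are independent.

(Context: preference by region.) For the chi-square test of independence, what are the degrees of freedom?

df = (r−1)(c−1) = (2−1)·(3−1) = 2

degrees of freedom = 2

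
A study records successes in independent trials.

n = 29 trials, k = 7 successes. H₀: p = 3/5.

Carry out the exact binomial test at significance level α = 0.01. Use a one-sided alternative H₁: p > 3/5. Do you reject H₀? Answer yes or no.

reject H₀: no

Exact binomial: n=29, k=7, p₀=3/5=0.6000
P(X≥7) from Σ C(n,i)·p₀^i·(1−p₀)^(n−i)
p-value (one-sided, H₁ greater) = 0.99998
At α=0.01: p ≥ α → fail to reject H₀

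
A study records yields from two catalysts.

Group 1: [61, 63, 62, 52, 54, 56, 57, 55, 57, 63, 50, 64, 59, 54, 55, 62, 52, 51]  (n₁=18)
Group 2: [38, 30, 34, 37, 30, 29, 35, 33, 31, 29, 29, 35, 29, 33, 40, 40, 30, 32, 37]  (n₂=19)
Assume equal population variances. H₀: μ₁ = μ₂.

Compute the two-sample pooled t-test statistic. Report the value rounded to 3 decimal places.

test statistic = 17.335

x̄₁=57.056, s₁=4.556, n₁=18
x̄₂=33.211, s₂=3.794, n₂=19
s_p² = [17·4.556² + 18·3.794²]/35 = 17.4886
SE = √(s_p²·(1/18+1/19)) = 1.3755
t = (57.056−33.211)/1.3755 = 17.3353
df = 35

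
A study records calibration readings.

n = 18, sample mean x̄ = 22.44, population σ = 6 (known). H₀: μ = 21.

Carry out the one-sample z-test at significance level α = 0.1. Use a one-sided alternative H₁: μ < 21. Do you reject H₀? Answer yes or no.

SE = σ/√n = 6/√18 = 1.4142
z = (x̄−μ₀)/SE = (22.44−21)/1.4142 = 1.0182
p-value (one-sided, H₁ less) = 0.84572
At α=0.1: p ≥ α → fail to reject H₀

reject H₀: no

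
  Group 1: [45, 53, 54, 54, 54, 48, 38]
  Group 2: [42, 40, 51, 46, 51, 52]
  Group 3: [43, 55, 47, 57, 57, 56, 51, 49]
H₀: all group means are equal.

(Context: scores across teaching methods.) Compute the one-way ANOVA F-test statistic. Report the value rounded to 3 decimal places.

test statistic = 1.342

Group means [49.43, 47.00, 51.88], grand mean 49.667
SSB = Σnᵢ(x̄ᵢ−x̄)² = 82.077; SSW = ΣΣ(x−x̄ᵢ)² = 550.589
MSB = 82.077/2 = 41.0387; MSW = 550.589/18 = 30.5883
F = MSB/MSW = 1.3416
df = (2, 18)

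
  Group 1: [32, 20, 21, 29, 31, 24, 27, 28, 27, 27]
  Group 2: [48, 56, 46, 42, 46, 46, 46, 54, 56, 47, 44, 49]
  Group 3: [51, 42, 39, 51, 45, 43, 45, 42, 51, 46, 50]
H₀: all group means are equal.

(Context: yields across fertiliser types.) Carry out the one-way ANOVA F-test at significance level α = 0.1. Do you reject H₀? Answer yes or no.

Group means [26.60, 48.33, 45.91], grand mean 40.939
SSB = Σnᵢ(x̄ᵢ−x̄)² = 2983.903; SSW = ΣΣ(x−x̄ᵢ)² = 553.976
MSB = 2983.903/2 = 1491.9515; MSW = 553.976/30 = 18.4659
F = MSB/MSW = 80.7951
df = (2, 30)
p-value (upper-tail) = 0.00000
At α=0.1: p < α → reject H₀

reject H₀: yes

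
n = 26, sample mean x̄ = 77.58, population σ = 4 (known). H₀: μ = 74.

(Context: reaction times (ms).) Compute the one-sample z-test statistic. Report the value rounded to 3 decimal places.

SE = σ/√n = 4/√26 = 0.7845
z = (x̄−μ₀)/SE = (77.58−74)/0.7845 = 4.5636

test statistic = 4.564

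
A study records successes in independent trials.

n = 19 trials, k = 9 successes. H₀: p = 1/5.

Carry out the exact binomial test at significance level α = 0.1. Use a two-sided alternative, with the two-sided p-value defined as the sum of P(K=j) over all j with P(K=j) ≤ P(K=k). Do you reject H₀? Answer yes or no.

Exact binomial: n=19, k=9, p₀=1/5=0.2000
P(X=j) = C(n,j)·p₀^j·(1−p₀)^(n−j); p = Σ P(X=j) over j with P(X=j) ≤ P(X=9)
p-value (two-sided) = 0.00666
At α=0.1: p < α → reject H₀

reject H₀: yes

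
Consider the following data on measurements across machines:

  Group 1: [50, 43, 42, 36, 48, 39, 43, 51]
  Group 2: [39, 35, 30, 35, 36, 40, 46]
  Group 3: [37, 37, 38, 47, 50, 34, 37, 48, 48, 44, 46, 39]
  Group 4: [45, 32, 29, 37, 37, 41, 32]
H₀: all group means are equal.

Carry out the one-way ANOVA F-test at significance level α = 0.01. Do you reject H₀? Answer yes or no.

reject H₀: no

Group means [44.00, 37.29, 42.08, 36.14], grand mean 40.324
SSB = Σnᵢ(x̄ᵢ−x̄)² = 332.239; SSW = ΣΣ(x−x̄ᵢ)² = 881.202
MSB = 332.239/3 = 110.7463; MSW = 881.202/30 = 29.3734
F = MSB/MSW = 3.7703
df = (3, 30)
p-value (upper-tail) = 0.02080
At α=0.01: p ≥ α → fail to reject H₀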